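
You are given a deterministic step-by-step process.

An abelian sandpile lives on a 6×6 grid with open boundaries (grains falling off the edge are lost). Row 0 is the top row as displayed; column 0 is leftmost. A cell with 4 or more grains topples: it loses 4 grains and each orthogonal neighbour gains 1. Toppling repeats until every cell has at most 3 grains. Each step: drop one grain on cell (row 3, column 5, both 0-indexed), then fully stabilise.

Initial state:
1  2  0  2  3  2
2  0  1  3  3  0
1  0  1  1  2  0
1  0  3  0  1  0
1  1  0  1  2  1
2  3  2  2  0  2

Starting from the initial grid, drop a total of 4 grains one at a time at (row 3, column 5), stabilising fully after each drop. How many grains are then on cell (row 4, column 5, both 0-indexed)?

0) 1  2  0  2  3  2
2  0  1  3  3  0
1  0  1  1  2  0
1  0  3  0  1  0
1  1  0  1  2  1
2  3  2  2  0  2
1) 1  2  0  2  3  2
2  0  1  3  3  0
1  0  1  1  2  0
1  0  3  0  1  1
1  1  0  1  2  1
2  3  2  2  0  2
2) 1  2  0  2  3  2
2  0  1  3  3  0
1  0  1  1  2  0
1  0  3  0  1  2
1  1  0  1  2  1
2  3  2  2  0  2
3) 1  2  0  2  3  2
2  0  1  3  3  0
1  0  1  1  2  0
1  0  3  0  1  3
1  1  0  1  2  1
2  3  2  2  0  2
4) 1  2  0  2  3  2
2  0  1  3  3  0
1  0  1  1  2  1
1  0  3  0  2  0
1  1  0  1  2  2
2  3  2  2  0  2

2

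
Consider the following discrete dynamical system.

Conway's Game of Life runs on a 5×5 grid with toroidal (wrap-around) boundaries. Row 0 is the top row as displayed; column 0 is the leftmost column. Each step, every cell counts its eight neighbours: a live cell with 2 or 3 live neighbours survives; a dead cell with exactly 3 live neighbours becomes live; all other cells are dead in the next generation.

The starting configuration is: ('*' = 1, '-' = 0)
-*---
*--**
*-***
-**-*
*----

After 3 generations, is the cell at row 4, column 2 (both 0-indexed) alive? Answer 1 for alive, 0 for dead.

1

0) -*---
*--**
*-***
-**-*
*----
1) -*---
-----
-----
--*--
*-*--
2) -*---
-----
-----
-*---
--*--
3) -----
-----
-----
-----
-**--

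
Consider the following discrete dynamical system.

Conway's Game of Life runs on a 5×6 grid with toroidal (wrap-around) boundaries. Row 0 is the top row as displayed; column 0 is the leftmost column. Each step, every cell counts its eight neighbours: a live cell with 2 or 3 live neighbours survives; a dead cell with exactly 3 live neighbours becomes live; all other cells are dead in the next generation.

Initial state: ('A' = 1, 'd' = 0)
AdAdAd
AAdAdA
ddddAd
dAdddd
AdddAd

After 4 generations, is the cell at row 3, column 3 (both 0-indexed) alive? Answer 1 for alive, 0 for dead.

0

step 0: AdAdAd
AAdAdA
ddddAd
dAdddd
AdddAd
step 1: ddAdAd
AAAAdd
dAAdAA
dddddA
AddAdd
step 2: AdddAA
Addddd
ddddAA
dAAAdA
dddAAA
step 3: AddAdd
Addddd
dAAAAA
ddAddd
dAdddd
step 4: AAdddd
Addddd
AAAAAA
AdddAd
dAAddd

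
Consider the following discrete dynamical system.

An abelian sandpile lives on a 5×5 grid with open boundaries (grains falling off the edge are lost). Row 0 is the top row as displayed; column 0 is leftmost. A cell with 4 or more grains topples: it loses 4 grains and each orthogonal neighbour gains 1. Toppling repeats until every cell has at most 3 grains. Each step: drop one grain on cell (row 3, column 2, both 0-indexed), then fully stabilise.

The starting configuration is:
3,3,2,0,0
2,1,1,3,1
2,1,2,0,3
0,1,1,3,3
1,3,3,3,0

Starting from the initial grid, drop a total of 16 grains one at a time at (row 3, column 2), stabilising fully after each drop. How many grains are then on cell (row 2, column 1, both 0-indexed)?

1

[0] 3,3,2,0,0
2,1,1,3,1
2,1,2,0,3
0,1,1,3,3
1,3,3,3,0
[1] 3,3,2,0,0
2,1,1,3,1
2,1,2,0,3
0,1,2,3,3
1,3,3,3,0
[2] 3,3,2,0,0
2,1,1,3,1
2,1,2,0,3
0,1,3,3,3
1,3,3,3,0
[3] 3,3,2,0,0
2,1,1,3,2
2,1,3,2,0
0,3,2,2,1
2,0,2,1,2
[4] 3,3,2,0,0
2,1,1,3,2
2,1,3,2,0
0,3,3,2,1
2,0,2,1,2
[5] 3,3,2,0,0
2,1,2,3,2
2,3,0,3,0
1,0,2,3,1
2,1,3,1,2
[6] 3,3,2,0,0
2,1,2,3,2
2,3,0,3,0
1,0,3,3,1
2,1,3,1,2
[7] 3,3,2,1,0
2,1,3,0,3
2,3,2,1,1
1,1,2,1,2
2,2,0,3,2
[8] 3,3,2,1,0
2,1,3,0,3
2,3,2,1,1
1,1,3,1,2
2,2,0,3,2
[9] 3,3,2,1,0
2,1,3,0,3
2,3,3,1,1
1,2,0,2,2
2,2,1,3,2
[10] 3,3,2,1,0
2,1,3,0,3
2,3,3,1,1
1,2,1,2,2
2,2,1,3,2
[11] 3,3,2,1,0
2,1,3,0,3
2,3,3,1,1
1,2,2,2,2
2,2,1,3,2
[12] 3,3,2,1,0
2,1,3,0,3
2,3,3,1,1
1,2,3,2,2
2,2,1,3,2
[13] 3,3,3,1,0
2,3,0,1,3
3,1,2,2,1
2,0,2,3,2
2,3,2,3,2
[14] 3,3,3,1,0
2,3,0,1,3
3,1,2,2,1
2,0,3,3,2
2,3,2,3,2
[15] 3,3,3,1,0
2,3,0,1,3
3,1,3,3,1
2,2,2,1,3
3,0,1,1,3
[16] 3,3,3,1,0
2,3,0,1,3
3,1,3,3,1
2,2,3,1,3
3,0,1,1,3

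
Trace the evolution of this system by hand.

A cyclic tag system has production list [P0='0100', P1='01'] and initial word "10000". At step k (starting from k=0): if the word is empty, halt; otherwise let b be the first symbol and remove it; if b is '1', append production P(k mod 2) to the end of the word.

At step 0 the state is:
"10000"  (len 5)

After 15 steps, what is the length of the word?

6

k=0  "10000"  (len 5)
k=1  "00000100"  (len 8)
k=2  "0000100"  (len 7)
k=3  "000100"  (len 6)
k=4  "00100"  (len 5)
k=5  "0100"  (len 4)
k=6  "100"  (len 3)
k=7  "000100"  (len 6)
k=8  "00100"  (len 5)
k=9  "0100"  (len 4)
k=10  "100"  (len 3)
k=11  "000100"  (len 6)
k=12  "00100"  (len 5)
k=13  "0100"  (len 4)
k=14  "100"  (len 3)
k=15  "000100"  (len 6)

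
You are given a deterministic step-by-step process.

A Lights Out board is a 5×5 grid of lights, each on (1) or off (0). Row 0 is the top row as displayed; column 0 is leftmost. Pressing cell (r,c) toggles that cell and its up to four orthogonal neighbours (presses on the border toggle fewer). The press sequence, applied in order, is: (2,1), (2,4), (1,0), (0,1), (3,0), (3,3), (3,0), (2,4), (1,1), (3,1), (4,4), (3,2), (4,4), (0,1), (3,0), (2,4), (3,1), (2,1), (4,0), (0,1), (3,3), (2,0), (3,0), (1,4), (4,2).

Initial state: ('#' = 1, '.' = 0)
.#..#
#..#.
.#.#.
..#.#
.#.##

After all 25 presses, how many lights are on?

12

k=0  .#..#
#..#.
.#.#.
..#.#
.#.##
k=1  .#..#
##.#.
#.##.
.##.#
.#.##
k=2  .#..#
##.##
#.#.#
.##..
.#.##
k=3  ##..#
...##
..#.#
.##..
.#.##
k=4  ..#.#
.#.##
..#.#
.##..
.#.##
k=5  ..#.#
.#.##
#.#.#
#.#..
##.##
k=6  ..#.#
.#.##
#.###
#..##
##..#
k=7  ..#.#
.#.##
..###
.#.##
.#..#
k=8  ..#.#
.#.#.
..#..
.#.#.
.#..#
k=9  .##.#
#.##.
.##..
.#.#.
.#..#
k=10  .##.#
#.##.
..#..
#.##.
....#
k=11  .##.#
#.##.
..#..
#.###
...#.
k=12  .##.#
#.##.
.....
##..#
..##.
k=13  .##.#
#.##.
.....
##...
..#.#
k=14  #...#
####.
.....
##...
..#.#
k=15  #...#
####.
#....
.....
#.#.#
k=16  #...#
#####
#..##
....#
#.#.#
k=17  #...#
#####
##.##
###.#
###.#
k=18  #...#
#.###
..###
#.#.#
###.#
k=19  #...#
#.###
..###
..#.#
..#.#
k=20  .##.#
#####
..###
..#.#
..#.#
k=21  .##.#
#####
..#.#
...#.
..###
k=22  .##.#
.####
###.#
#..#.
..###
k=23  .##.#
.####
.##.#
.#.#.
#.###
k=24  .##..
.##..
.##..
.#.#.
#.###
k=25  .##..
.##..
.##..
.###.
##..#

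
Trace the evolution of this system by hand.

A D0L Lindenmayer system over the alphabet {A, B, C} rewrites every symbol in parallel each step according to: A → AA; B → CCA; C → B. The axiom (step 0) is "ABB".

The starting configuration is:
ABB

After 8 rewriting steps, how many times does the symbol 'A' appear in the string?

t=0: ABB
t=1: AACCACCA
t=2: AAAABBAABBAA
t=3: AAAAAAAACCACCAAAAACCACCAAAAA
t=4: AAAAAAAAAAAAAAAABBAABBAAAAAAAAAABBAABBAAAAAAAAAA
t=5: AAAAAAAAAAAAAAAAAAAAAAAAAAAAAAAACCACCAAAAACCACCAAAAAAAAAAAAAAAAAAAAACCACCAAAAACCACCAAAAAAAAAAAAAAAAAAAAA
t=6: AAAAAAAAAAAAAAAAAAAAAAAAAAAAAAAAAAAAAAAAAAAAAAAAAAAAAAAAAA…AAAAAAAAAABBAABBAAAAAAAAAAAAAAAAAAAAAAAAAAAAAAAAAAAAAAAAAA  (len 192)
t=7: AAAAAAAAAAAAAAAAAAAAAAAAAAAAAAAAAAAAAAAAAAAAAAAAAAAAAAAAAA…AAAAAAAAAAAAAAAAAAAAAAAAAAAAAAAAAAAAAAAAAAAAAAAAAAAAAAAAAA  (len 400)
t=8: AAAAAAAAAAAAAAAAAAAAAAAAAAAAAAAAAAAAAAAAAAAAAAAAAAAAAAAAAA…AAAAAAAAAAAAAAAAAAAAAAAAAAAAAAAAAAAAAAAAAAAAAAAAAAAAAAAAAA  (len 768)

736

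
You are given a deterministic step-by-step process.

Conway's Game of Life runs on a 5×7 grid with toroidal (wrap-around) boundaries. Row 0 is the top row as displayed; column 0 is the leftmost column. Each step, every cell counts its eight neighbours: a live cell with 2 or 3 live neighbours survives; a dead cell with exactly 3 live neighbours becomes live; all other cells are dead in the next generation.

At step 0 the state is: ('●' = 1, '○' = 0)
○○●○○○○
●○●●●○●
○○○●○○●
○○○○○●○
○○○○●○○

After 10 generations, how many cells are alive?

4

0) ○○●○○○○
●○●●●○●
○○○●○○●
○○○○○●○
○○○○●○○
1) ○●●○●●○
●●●○●●●
●○●●○○●
○○○○●●○
○○○○○○○
2) ○○●○●○○
○○○○○○○
○○●○○○○
○○○●●●●
○○○●○○○
3) ○○○●○○○
○○○●○○○
○○○●●●○
○○●●●●○
○○●○○○○
4) ○○●●○○○
○○●●○○○
○○○○○●○
○○●○○●○
○○●○○○○
5) ○●○○○○○
○○●●●○○
○○●●●○○
○○○○○○○
○●●○○○○
6) ○●○○○○○
○●○○●○○
○○●○●○○
○●○○○○○
○●●○○○○
7) ●●○○○○○
○●●●○○○
○●●●○○○
○●○●○○○
●●●○○○○
8) ○○○●○○○
○○○●○○○
●○○○●○○
○○○●○○○
○○○○○○○
9) ○○○○○○○
○○○●●○○
○○○●●○○
○○○○○○○
○○○○○○○
10) ○○○○○○○
○○○●●○○
○○○●●○○
○○○○○○○
○○○○○○○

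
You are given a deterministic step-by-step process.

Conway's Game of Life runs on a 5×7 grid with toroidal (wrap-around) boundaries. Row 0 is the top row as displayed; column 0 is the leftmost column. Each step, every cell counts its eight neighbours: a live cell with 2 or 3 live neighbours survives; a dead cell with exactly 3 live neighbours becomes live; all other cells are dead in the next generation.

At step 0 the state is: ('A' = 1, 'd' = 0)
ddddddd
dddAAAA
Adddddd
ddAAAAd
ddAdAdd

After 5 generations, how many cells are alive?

9

[0] ddddddd
dddAAAA
Adddddd
ddAAAAd
ddAdAdd
[1] ddddddd
ddddAAA
ddAdddd
dAAdAAd
ddAdAAd
[2] dddAddA
dddddAd
dAAdddA
dAAdAAd
dAAdAAd
[3] ddAAddA
AdAddAA
AAAAAdA
ddddAdA
AAddddA
[4] ddAAddd
ddddddd
ddAdAdd
ddddAdd
dAAAddA
[5] dAdAddd
ddAdddd
dddAddd
dAddAAd
dAddAdd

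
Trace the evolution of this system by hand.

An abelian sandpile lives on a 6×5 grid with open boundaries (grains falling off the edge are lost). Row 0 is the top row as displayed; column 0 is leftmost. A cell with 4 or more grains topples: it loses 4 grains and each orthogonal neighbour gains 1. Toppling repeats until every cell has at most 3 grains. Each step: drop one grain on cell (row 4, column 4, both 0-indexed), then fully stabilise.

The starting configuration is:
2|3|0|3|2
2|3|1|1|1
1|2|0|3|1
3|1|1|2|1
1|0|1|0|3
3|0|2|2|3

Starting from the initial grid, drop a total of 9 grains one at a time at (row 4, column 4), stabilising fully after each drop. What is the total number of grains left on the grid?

step 0: 2|3|0|3|2
2|3|1|1|1
1|2|0|3|1
3|1|1|2|1
1|0|1|0|3
3|0|2|2|3
step 1: 2|3|0|3|2
2|3|1|1|1
1|2|0|3|1
3|1|1|2|2
1|0|1|1|1
3|0|2|3|0
step 2: 2|3|0|3|2
2|3|1|1|1
1|2|0|3|1
3|1|1|2|2
1|0|1|1|2
3|0|2|3|0
step 3: 2|3|0|3|2
2|3|1|1|1
1|2|0|3|1
3|1|1|2|2
1|0|1|1|3
3|0|2|3|0
step 4: 2|3|0|3|2
2|3|1|1|1
1|2|0|3|1
3|1|1|2|3
1|0|1|2|0
3|0|2|3|1
step 5: 2|3|0|3|2
2|3|1|1|1
1|2|0|3|1
3|1|1|2|3
1|0|1|2|1
3|0|2|3|1
step 6: 2|3|0|3|2
2|3|1|1|1
1|2|0|3|1
3|1|1|2|3
1|0|1|2|2
3|0|2|3|1
step 7: 2|3|0|3|2
2|3|1|1|1
1|2|0|3|1
3|1|1|2|3
1|0|1|2|3
3|0|2|3|1
step 8: 2|3|0|3|2
2|3|1|1|1
1|2|0|3|2
3|1|1|3|0
1|0|1|3|1
3|0|2|3|2
step 9: 2|3|0|3|2
2|3|1|1|1
1|2|0|3|2
3|1|1|3|0
1|0|1|3|2
3|0|2|3|2

51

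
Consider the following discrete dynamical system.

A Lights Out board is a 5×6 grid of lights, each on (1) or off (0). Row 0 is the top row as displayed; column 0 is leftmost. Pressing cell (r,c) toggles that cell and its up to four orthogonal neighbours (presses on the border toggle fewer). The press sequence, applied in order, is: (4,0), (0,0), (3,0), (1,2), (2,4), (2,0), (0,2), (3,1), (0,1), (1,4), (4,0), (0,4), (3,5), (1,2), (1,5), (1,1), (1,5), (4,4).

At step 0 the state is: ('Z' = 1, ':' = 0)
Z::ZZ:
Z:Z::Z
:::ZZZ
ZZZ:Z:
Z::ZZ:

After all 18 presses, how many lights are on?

13

k=0  Z::ZZ:
Z:Z::Z
:::ZZZ
ZZZ:Z:
Z::ZZ:
k=1  Z::ZZ:
Z:Z::Z
:::ZZZ
:ZZ:Z:
:Z:ZZ:
k=2  :Z:ZZ:
::Z::Z
:::ZZZ
:ZZ:Z:
:Z:ZZ:
k=3  :Z:ZZ:
::Z::Z
Z::ZZZ
Z:Z:Z:
ZZ:ZZ:
k=4  :ZZZZ:
:Z:Z:Z
Z:ZZZZ
Z:Z:Z:
ZZ:ZZ:
k=5  :ZZZZ:
:Z:ZZZ
Z:Z:::
Z:Z:::
ZZ:ZZ:
k=6  :ZZZZ:
ZZ:ZZZ
:ZZ:::
::Z:::
ZZ:ZZ:
k=7  ::::Z:
ZZZZZZ
:ZZ:::
::Z:::
ZZ:ZZ:
k=8  ::::Z:
ZZZZZZ
::Z:::
ZZ::::
Z::ZZ:
k=9  ZZZ:Z:
Z:ZZZZ
::Z:::
ZZ::::
Z::ZZ:
k=10  ZZZ:::
Z:Z:::
::Z:Z:
ZZ::::
Z::ZZ:
k=11  ZZZ:::
Z:Z:::
::Z:Z:
:Z::::
:Z:ZZ:
k=12  ZZZZZZ
Z:Z:Z:
::Z:Z:
:Z::::
:Z:ZZ:
k=13  ZZZZZZ
Z:Z:Z:
::Z:ZZ
:Z::ZZ
:Z:ZZZ
k=14  ZZ:ZZZ
ZZ:ZZ:
::::ZZ
:Z::ZZ
:Z:ZZZ
k=15  ZZ:ZZ:
ZZ:Z:Z
::::Z:
:Z::ZZ
:Z:ZZZ
k=16  Z::ZZ:
::ZZ:Z
:Z::Z:
:Z::ZZ
:Z:ZZZ
k=17  Z::ZZZ
::ZZZ:
:Z::ZZ
:Z::ZZ
:Z:ZZZ
k=18  Z::ZZZ
::ZZZ:
:Z::ZZ
:Z:::Z
:Z::::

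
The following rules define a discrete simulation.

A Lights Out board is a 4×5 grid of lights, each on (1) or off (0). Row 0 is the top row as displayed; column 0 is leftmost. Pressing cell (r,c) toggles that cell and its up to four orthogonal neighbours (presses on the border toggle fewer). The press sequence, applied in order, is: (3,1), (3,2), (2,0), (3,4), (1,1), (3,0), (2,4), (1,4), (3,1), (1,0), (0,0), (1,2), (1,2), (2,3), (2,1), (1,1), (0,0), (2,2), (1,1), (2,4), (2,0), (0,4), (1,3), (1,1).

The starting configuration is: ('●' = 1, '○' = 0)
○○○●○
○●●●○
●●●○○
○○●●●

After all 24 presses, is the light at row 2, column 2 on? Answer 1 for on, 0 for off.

1

[0] ○○○●○
○●●●○
●●●○○
○○●●●
[1] ○○○●○
○●●●○
●○●○○
●●○●●
[2] ○○○●○
○●●●○
●○○○○
●○●○●
[3] ○○○●○
●●●●○
○●○○○
○○●○●
[4] ○○○●○
●●●●○
○●○○●
○○●●○
[5] ○●○●○
○○○●○
○○○○●
○○●●○
[6] ○●○●○
○○○●○
●○○○●
●●●●○
[7] ○●○●○
○○○●●
●○○●○
●●●●●
[8] ○●○●●
○○○○○
●○○●●
●●●●●
[9] ○●○●●
○○○○○
●●○●●
○○○●●
[10] ●●○●●
●●○○○
○●○●●
○○○●●
[11] ○○○●●
○●○○○
○●○●●
○○○●●
[12] ○○●●●
○○●●○
○●●●●
○○○●●
[13] ○○○●●
○●○○○
○●○●●
○○○●●
[14] ○○○●●
○●○●○
○●●○○
○○○○●
[15] ○○○●●
○○○●○
●○○○○
○●○○●
[16] ○●○●●
●●●●○
●●○○○
○●○○●
[17] ●○○●●
○●●●○
●●○○○
○●○○●
[18] ●○○●●
○●○●○
●○●●○
○●●○●
[19] ●●○●●
●○●●○
●●●●○
○●●○●
[20] ●●○●●
●○●●●
●●●○●
○●●○○
[21] ●●○●●
○○●●●
○○●○●
●●●○○
[22] ●●○○○
○○●●○
○○●○●
●●●○○
[23] ●●○●○
○○○○●
○○●●●
●●●○○
[24] ●○○●○
●●●○●
○●●●●
●●●○○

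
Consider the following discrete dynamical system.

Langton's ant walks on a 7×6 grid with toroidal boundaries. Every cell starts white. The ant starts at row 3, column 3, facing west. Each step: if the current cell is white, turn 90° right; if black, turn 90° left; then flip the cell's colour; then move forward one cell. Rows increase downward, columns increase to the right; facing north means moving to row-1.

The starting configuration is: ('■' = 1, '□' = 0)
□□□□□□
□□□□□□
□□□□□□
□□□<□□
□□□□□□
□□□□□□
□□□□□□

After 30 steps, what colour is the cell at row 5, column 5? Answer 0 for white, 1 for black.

t=0: □□□□□□
□□□□□□
□□□□□□
□□□<□□
□□□□□□
□□□□□□
□□□□□□
t=1: □□□□□□
□□□□□□
□□□^□□
□□□■□□
□□□□□□
□□□□□□
□□□□□□
t=2: □□□□□□
□□□□□□
□□□■>□
□□□■□□
□□□□□□
□□□□□□
□□□□□□
t=3: □□□□□□
□□□□□□
□□□■■□
□□□■v□
□□□□□□
□□□□□□
□□□□□□
t=4: □□□□□□
□□□□□□
□□□■■□
□□□<■□
□□□□□□
□□□□□□
□□□□□□
t=5: □□□□□□
□□□□□□
□□□■■□
□□□□■□
□□□v□□
□□□□□□
□□□□□□
t=6: □□□□□□
□□□□□□
□□□■■□
□□□□■□
□□<■□□
□□□□□□
□□□□□□
t=7: □□□□□□
□□□□□□
□□□■■□
□□^□■□
□□■■□□
□□□□□□
□□□□□□
t=8: □□□□□□
□□□□□□
□□□■■□
□□■>■□
□□■■□□
□□□□□□
□□□□□□
t=9: □□□□□□
□□□□□□
□□□■■□
□□■■■□
□□■v□□
□□□□□□
□□□□□□
t=10: □□□□□□
□□□□□□
□□□■■□
□□■■■□
□□■□>□
□□□□□□
□□□□□□
t=11: □□□□□□
□□□□□□
□□□■■□
□□■■■□
□□■□■□
□□□□v□
□□□□□□
t=12: □□□□□□
□□□□□□
□□□■■□
□□■■■□
□□■□■□
□□□<■□
□□□□□□
t=13: □□□□□□
□□□□□□
□□□■■□
□□■■■□
□□■^■□
□□□■■□
□□□□□□
t=14: □□□□□□
□□□□□□
□□□■■□
□□■■■□
□□■■>□
□□□■■□
□□□□□□
t=15: □□□□□□
□□□□□□
□□□■■□
□□■■^□
□□■■□□
□□□■■□
□□□□□□
t=16: □□□□□□
□□□□□□
□□□■■□
□□■<□□
□□■■□□
□□□■■□
□□□□□□
t=17: □□□□□□
□□□□□□
□□□■■□
□□■□□□
□□■v□□
□□□■■□
□□□□□□
t=18: □□□□□□
□□□□□□
□□□■■□
□□■□□□
□□■□>□
□□□■■□
□□□□□□
t=19: □□□□□□
□□□□□□
□□□■■□
□□■□□□
□□■□■□
□□□■v□
□□□□□□
t=20: □□□□□□
□□□□□□
□□□■■□
□□■□□□
□□■□■□
□□□■□>
□□□□□□
t=21: □□□□□□
□□□□□□
□□□■■□
□□■□□□
□□■□■□
□□□■□■
□□□□□v
t=22: □□□□□□
□□□□□□
□□□■■□
□□■□□□
□□■□■□
□□□■□■
□□□□<■
t=23: □□□□□□
□□□□□□
□□□■■□
□□■□□□
□□■□■□
□□□■^■
□□□□■■
t=24: □□□□□□
□□□□□□
□□□■■□
□□■□□□
□□■□■□
□□□■■>
□□□□■■
t=25: □□□□□□
□□□□□□
□□□■■□
□□■□□□
□□■□■^
□□□■■□
□□□□■■
t=26: □□□□□□
□□□□□□
□□□■■□
□□■□□□
>□■□■■
□□□■■□
□□□□■■
t=27: □□□□□□
□□□□□□
□□□■■□
□□■□□□
■□■□■■
v□□■■□
□□□□■■
t=28: □□□□□□
□□□□□□
□□□■■□
□□■□□□
■□■□■■
■□□■■<
□□□□■■
t=29: □□□□□□
□□□□□□
□□□■■□
□□■□□□
■□■□■^
■□□■■■
□□□□■■
t=30: □□□□□□
□□□□□□
□□□■■□
□□■□□□
■□■□<□
■□□■■■
□□□□■■

1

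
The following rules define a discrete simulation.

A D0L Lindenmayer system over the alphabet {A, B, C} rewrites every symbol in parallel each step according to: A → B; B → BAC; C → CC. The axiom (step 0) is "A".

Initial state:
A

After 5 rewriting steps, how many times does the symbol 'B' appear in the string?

step 0: A
step 1: B
step 2: BAC
step 3: BACBCC
step 4: BACBCCBACCCCC
step 5: BACBCCBACCCCCBACBCCCCCCCCCC

5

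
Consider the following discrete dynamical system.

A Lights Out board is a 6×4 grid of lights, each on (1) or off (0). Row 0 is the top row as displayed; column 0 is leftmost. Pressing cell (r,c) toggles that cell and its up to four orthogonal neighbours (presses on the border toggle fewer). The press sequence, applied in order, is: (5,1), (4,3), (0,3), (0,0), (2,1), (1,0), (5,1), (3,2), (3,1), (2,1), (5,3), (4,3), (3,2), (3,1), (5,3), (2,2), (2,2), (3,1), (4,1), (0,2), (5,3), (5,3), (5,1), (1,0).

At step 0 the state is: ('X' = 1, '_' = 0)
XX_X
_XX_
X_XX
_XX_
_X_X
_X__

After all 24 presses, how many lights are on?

17

k=0  XX_X
_XX_
X_XX
_XX_
_X_X
_X__
k=1  XX_X
_XX_
X_XX
_XX_
___X
X_X_
k=2  XX_X
_XX_
X_XX
_XXX
__X_
X_XX
k=3  XXX_
_XXX
X_XX
_XXX
__X_
X_XX
k=4  __X_
XXXX
X_XX
_XXX
__X_
X_XX
k=5  __X_
X_XX
_X_X
__XX
__X_
X_XX
k=6  X_X_
_XXX
XX_X
__XX
__X_
X_XX
k=7  X_X_
_XXX
XX_X
__XX
_XX_
_X_X
k=8  X_X_
_XXX
XXXX
_X__
_X__
_X_X
k=9  X_X_
_XXX
X_XX
X_X_
____
_X_X
k=10  X_X_
__XX
_X_X
XXX_
____
_X_X
k=11  X_X_
__XX
_X_X
XXX_
___X
_XX_
k=12  X_X_
__XX
_X_X
XXXX
__X_
_XXX
k=13  X_X_
__XX
_XXX
X___
____
_XXX
k=14  X_X_
__XX
__XX
_XX_
_X__
_XXX
k=15  X_X_
__XX
__XX
_XX_
_X_X
_X__
k=16  X_X_
___X
_X__
_X__
_X_X
_X__
k=17  X_X_
__XX
__XX
_XX_
_X_X
_X__
k=18  X_X_
__XX
_XXX
X___
___X
_X__
k=19  X_X_
__XX
_XXX
XX__
XXXX
____
k=20  XX_X
___X
_XXX
XX__
XXXX
____
k=21  XX_X
___X
_XXX
XX__
XXX_
__XX
k=22  XX_X
___X
_XXX
XX__
XXXX
____
k=23  XX_X
___X
_XXX
XX__
X_XX
XXX_
k=24  _X_X
XX_X
XXXX
XX__
X_XX
XXX_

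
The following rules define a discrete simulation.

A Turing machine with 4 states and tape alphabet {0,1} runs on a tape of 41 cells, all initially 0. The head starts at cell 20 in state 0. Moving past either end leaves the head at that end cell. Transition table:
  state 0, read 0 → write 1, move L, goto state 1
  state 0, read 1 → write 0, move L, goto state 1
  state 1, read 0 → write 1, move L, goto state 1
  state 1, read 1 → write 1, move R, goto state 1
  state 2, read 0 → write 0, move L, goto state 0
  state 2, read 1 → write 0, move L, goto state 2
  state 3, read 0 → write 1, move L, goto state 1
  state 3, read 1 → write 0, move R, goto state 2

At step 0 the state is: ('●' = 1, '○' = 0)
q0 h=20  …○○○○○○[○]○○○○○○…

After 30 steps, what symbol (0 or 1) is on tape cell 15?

0) q0 h=20  …○○○○○○[○]○○○○○○…
1) q1 h=19  …○○○○○○[○]●○○○○○…
2) q1 h=18  …○○○○○○[○]●●○○○○…
3) q1 h=17  …○○○○○○[○]●●●○○○…
4) q1 h=16  …○○○○○○[○]●●●●○○…
5) q1 h=15  …○○○○○○[○]●●●●●○…
6) q1 h=14  …○○○○○○[○]●●●●●●…
7) q1 h=13  …○○○○○○[○]●●●●●●…
8) q1 h=12  …○○○○○○[○]●●●●●●…
9) q1 h=11  …○○○○○○[○]●●●●●●…
10) q1 h=10  …○○○○○○[○]●●●●●●…
11) q1 h= 9  …○○○○○○[○]●●●●●●…
12) q1 h= 8  …○○○○○○[○]●●●●●●…
13) q1 h= 7  …○○○○○○[○]●●●●●●…
14) q1 h= 6  |○○○○○○[○]●●●●●●…
15) q1 h= 5  |○○○○○[○]●●●●●●…
16) q1 h= 4  |○○○○[○]●●●●●●…
17) q1 h= 3  |○○○[○]●●●●●●…
18) q1 h= 2  |○○[○]●●●●●●…
19) q1 h= 1  |○[○]●●●●●●…
20) q1 h= 0  |[○]●●●●●●…
21) q1 h= 0  |[●]●●●●●●…
22) q1 h= 1  |●[●]●●●●●●…
23) q1 h= 2  |●●[●]●●●●●●…
24) q1 h= 3  |●●●[●]●●●●●●…
25) q1 h= 4  |●●●●[●]●●●●●●…
26) q1 h= 5  |●●●●●[●]●●●●●●…
27) q1 h= 6  |●●●●●●[●]●●●●●●…
28) q1 h= 7  …●●●●●●[●]●●●●●●…
29) q1 h= 8  …●●●●●●[●]●●●●●●…
30) q1 h= 9  …●●●●●●[●]●●●●●●…

1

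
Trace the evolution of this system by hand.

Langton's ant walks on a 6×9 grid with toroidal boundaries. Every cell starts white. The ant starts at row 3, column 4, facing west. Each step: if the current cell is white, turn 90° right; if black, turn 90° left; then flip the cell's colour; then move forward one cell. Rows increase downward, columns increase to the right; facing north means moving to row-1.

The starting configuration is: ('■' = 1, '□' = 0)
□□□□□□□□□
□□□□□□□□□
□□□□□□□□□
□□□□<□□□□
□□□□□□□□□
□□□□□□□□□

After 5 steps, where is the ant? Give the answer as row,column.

4,4

step 0: □□□□□□□□□
□□□□□□□□□
□□□□□□□□□
□□□□<□□□□
□□□□□□□□□
□□□□□□□□□
step 1: □□□□□□□□□
□□□□□□□□□
□□□□^□□□□
□□□□■□□□□
□□□□□□□□□
□□□□□□□□□
step 2: □□□□□□□□□
□□□□□□□□□
□□□□■>□□□
□□□□■□□□□
□□□□□□□□□
□□□□□□□□□
step 3: □□□□□□□□□
□□□□□□□□□
□□□□■■□□□
□□□□■v□□□
□□□□□□□□□
□□□□□□□□□
step 4: □□□□□□□□□
□□□□□□□□□
□□□□■■□□□
□□□□<■□□□
□□□□□□□□□
□□□□□□□□□
step 5: □□□□□□□□□
□□□□□□□□□
□□□□■■□□□
□□□□□■□□□
□□□□v□□□□
□□□□□□□□□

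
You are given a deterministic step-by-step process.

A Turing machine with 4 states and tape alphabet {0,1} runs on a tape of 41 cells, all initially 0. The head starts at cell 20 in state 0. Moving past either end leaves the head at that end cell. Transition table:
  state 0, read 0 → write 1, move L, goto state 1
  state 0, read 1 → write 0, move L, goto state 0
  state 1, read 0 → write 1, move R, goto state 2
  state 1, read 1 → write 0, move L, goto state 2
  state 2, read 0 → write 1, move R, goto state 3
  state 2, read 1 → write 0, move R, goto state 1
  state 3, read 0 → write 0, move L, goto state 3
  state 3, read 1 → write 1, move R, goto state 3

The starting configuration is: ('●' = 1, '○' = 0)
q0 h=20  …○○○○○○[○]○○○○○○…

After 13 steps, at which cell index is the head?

23

step 0: q0 h=20  …○○○○○○[○]○○○○○○…
step 1: q1 h=19  …○○○○○○[○]●○○○○○…
step 2: q2 h=20  …○○○○○●[●]○○○○○○…
step 3: q1 h=21  …○○○○●○[○]○○○○○○…
step 4: q2 h=22  …○○○●○●[○]○○○○○○…
step 5: q3 h=23  …○○●○●●[○]○○○○○○…
step 6: q3 h=22  …○○○●○●[●]○○○○○○…
step 7: q3 h=23  …○○●○●●[○]○○○○○○…
step 8: q3 h=22  …○○○●○●[●]○○○○○○…
step 9: q3 h=23  …○○●○●●[○]○○○○○○…
step 10: q3 h=22  …○○○●○●[●]○○○○○○…
step 11: q3 h=23  …○○●○●●[○]○○○○○○…
step 12: q3 h=22  …○○○●○●[●]○○○○○○…
step 13: q3 h=23  …○○●○●●[○]○○○○○○…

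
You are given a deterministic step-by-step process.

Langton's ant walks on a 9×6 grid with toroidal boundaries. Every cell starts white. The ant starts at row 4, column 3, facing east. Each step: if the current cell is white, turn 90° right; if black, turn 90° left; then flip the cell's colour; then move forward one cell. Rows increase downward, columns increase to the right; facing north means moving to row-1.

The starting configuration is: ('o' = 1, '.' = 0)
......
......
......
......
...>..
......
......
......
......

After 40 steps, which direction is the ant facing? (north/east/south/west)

east

k=0  ......
......
......
......
...>..
......
......
......
......
k=1  ......
......
......
......
...o..
...v..
......
......
......
k=2  ......
......
......
......
...o..
..<o..
......
......
......
k=3  ......
......
......
......
..^o..
..oo..
......
......
......
k=4  ......
......
......
......
..o>..
..oo..
......
......
......
k=5  ......
......
......
...^..
..o...
..oo..
......
......
......
k=6  ......
......
......
...o>.
..o...
..oo..
......
......
......
k=7  ......
......
......
...oo.
..o.v.
..oo..
......
......
......
k=8  ......
......
......
...oo.
..o<o.
..oo..
......
......
......
k=9  ......
......
......
...^o.
..ooo.
..oo..
......
......
......
k=10  ......
......
......
..<.o.
..ooo.
..oo..
......
......
......
k=11  ......
......
..^...
..o.o.
..ooo.
..oo..
......
......
......
k=12  ......
......
..o>..
..o.o.
..ooo.
..oo..
......
......
......
k=13  ......
......
..oo..
..ovo.
..ooo.
..oo..
......
......
......
k=14  ......
......
..oo..
..<oo.
..ooo.
..oo..
......
......
......
k=15  ......
......
..oo..
...oo.
..voo.
..oo..
......
......
......
k=16  ......
......
..oo..
...oo.
...>o.
..oo..
......
......
......
k=17  ......
......
..oo..
...^o.
....o.
..oo..
......
......
......
k=18  ......
......
..oo..
..<.o.
....o.
..oo..
......
......
......
k=19  ......
......
..^o..
..o.o.
....o.
..oo..
......
......
......
k=20  ......
......
.<.o..
..o.o.
....o.
..oo..
......
......
......
k=21  ......
.^....
.o.o..
..o.o.
....o.
..oo..
......
......
......
k=22  ......
.o>...
.o.o..
..o.o.
....o.
..oo..
......
......
......
k=23  ......
.oo...
.ovo..
..o.o.
....o.
..oo..
......
......
......
k=24  ......
.oo...
.<oo..
..o.o.
....o.
..oo..
......
......
......
k=25  ......
.oo...
..oo..
.vo.o.
....o.
..oo..
......
......
......
k=26  ......
.oo...
..oo..
<oo.o.
....o.
..oo..
......
......
......
k=27  ......
.oo...
^.oo..
ooo.o.
....o.
..oo..
......
......
......
k=28  ......
.oo...
o>oo..
ooo.o.
....o.
..oo..
......
......
......
k=29  ......
.oo...
oooo..
ovo.o.
....o.
..oo..
......
......
......
k=30  ......
.oo...
oooo..
o.>.o.
....o.
..oo..
......
......
......
k=31  ......
.oo...
oo^o..
o...o.
....o.
..oo..
......
......
......
k=32  ......
.oo...
o<.o..
o...o.
....o.
..oo..
......
......
......
k=33  ......
.oo...
o..o..
ov..o.
....o.
..oo..
......
......
......
k=34  ......
.oo...
o..o..
<o..o.
....o.
..oo..
......
......
......
k=35  ......
.oo...
o..o..
.o..o.
v...o.
..oo..
......
......
......
k=36  ......
.oo...
o..o..
.o..o.
o...o<
..oo..
......
......
......
k=37  ......
.oo...
o..o..
.o..o^
o...oo
..oo..
......
......
......
k=38  ......
.oo...
o..o..
>o..oo
o...oo
..oo..
......
......
......
k=39  ......
.oo...
o..o..
oo..oo
v...oo
..oo..
......
......
......
k=40  ......
.oo...
o..o..
oo..oo
.>..oo
..oo..
......
......
......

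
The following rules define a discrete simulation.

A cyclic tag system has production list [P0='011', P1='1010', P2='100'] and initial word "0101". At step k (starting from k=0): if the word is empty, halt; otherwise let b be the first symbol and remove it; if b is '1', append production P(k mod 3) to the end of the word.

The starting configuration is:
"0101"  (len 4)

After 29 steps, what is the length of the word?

31

k=0  "0101"  (len 4)
k=1  "101"  (len 3)
k=2  "011010"  (len 6)
k=3  "11010"  (len 5)
k=4  "1010011"  (len 7)
k=5  "0100111010"  (len 10)
k=6  "100111010"  (len 9)
k=7  "00111010011"  (len 11)
k=8  "0111010011"  (len 10)
k=9  "111010011"  (len 9)
k=10  "11010011011"  (len 11)
k=11  "10100110111010"  (len 14)
k=12  "0100110111010100"  (len 16)
k=13  "100110111010100"  (len 15)
k=14  "001101110101001010"  (len 18)
k=15  "01101110101001010"  (len 17)
k=16  "1101110101001010"  (len 16)
k=17  "1011101010010101010"  (len 19)
k=18  "011101010010101010100"  (len 21)
k=19  "11101010010101010100"  (len 20)
k=20  "11010100101010101001010"  (len 23)
k=21  "1010100101010101001010100"  (len 25)
k=22  "010100101010101001010100011"  (len 27)
k=23  "10100101010101001010100011"  (len 26)
k=24  "0100101010101001010100011100"  (len 28)
k=25  "100101010101001010100011100"  (len 27)
k=26  "001010101010010101000111001010"  (len 30)
k=27  "01010101010010101000111001010"  (len 29)
k=28  "1010101010010101000111001010"  (len 28)
k=29  "0101010100101010001110010101010"  (len 31)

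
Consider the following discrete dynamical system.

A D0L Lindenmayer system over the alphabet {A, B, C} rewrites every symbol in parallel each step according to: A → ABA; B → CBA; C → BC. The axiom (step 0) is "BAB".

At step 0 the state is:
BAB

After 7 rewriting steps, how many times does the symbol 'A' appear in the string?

k=0  BAB
k=1  CBAABACBA
k=2  BCCBAABAABACBAABABCCBAABA
k=3  CBABCBCCBAABAABACBAABAABACBAABABCCBAABAABACBAABACBABCBCCBAABAABACBAABA
k=4  BCCBAABACBABCCBABCBCCBAABAABACBAABAABACBAABABCCBAABAABACBA…BAABACBABCCBABCBCCBAABAABACBAABAABACBAABABCCBAABAABACBAABA  (len 196)
k=5  CBABCBCCBAABAABACBAABABCCBAABACBABCBCCBAABACBABCCBABCBCCBA…AABACBAABACBABCBCCBAABAABACBAABAABACBAABABCCBAABAABACBAABA  (len 549)
k=6  BCCBAABACBABCCBABCBCCBAABAABACBAABAABACBAABABCCBAABAABACBA…AABACBAABACBABCBCCBAABAABACBAABAABACBAABABCCBAABAABACBAABA  (len 1538)
k=7  CBABCBCCBAABAABACBAABABCCBAABACBABCBCCBAABACBABCCBABCBCCBA…AABACBAABACBABCBCCBAABAABACBAABAABACBAABABCCBAABAABACBAABA  (len 4309)

1917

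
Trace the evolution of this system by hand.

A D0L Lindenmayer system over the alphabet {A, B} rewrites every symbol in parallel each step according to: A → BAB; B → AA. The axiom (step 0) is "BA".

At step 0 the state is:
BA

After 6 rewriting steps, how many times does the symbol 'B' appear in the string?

t=0: BA
t=1: AABAB
t=2: BABBABAABABAA
t=3: AABABAAAABABAABABBABAABABAABABBAB
t=4: BABBABAABABAABABBABBABBABAABABAABABBABAABABAAAABABAABABBABAABABAABABBABAABABAAAABABAA
t=5: AABABAAAABABAABABBABAABABAABABBABAABABAAAABABAAAABABAAAABA…BABBABAABABAAAABABAABABBABAABABAABABBABBABBABAABABAABABBAB  (len 217)
t=6: BABBABAABABAABABBABBABBABAABABAABABBABAABABAAAABABAABABBAB…ABAAAABABAAAABABAAAABABAABABBABAABABAABABBABAABABAAAABABAA  (len 557)

246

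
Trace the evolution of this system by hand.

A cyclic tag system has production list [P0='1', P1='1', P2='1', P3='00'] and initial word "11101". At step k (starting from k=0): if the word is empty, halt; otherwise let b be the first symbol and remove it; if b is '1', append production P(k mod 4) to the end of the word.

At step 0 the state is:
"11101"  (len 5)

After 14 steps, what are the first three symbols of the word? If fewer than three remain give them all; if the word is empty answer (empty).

111

0) "11101"  (len 5)
1) "11011"  (len 5)
2) "10111"  (len 5)
3) "01111"  (len 5)
4) "1111"  (len 4)
5) "1111"  (len 4)
6) "1111"  (len 4)
7) "1111"  (len 4)
8) "11100"  (len 5)
9) "11001"  (len 5)
10) "10011"  (len 5)
11) "00111"  (len 5)
12) "0111"  (len 4)
13) "111"  (len 3)
14) "111"  (len 3)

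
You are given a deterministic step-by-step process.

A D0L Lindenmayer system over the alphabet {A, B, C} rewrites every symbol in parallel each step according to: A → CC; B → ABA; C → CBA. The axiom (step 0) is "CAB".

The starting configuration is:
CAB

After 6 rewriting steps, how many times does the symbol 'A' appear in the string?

359

k=0  CAB
k=1  CBACCABA
k=2  CBAABACCCBACBACCABACC
k=3  CBAABACCCCABACCCBACBACBAABACCCBAABACCCBACBACCABACCCBACBA
k=4  CBAABACCCCABACCCBACBACBACBACCABACCCBACBACBAABACCCBAABACCCB…CCBACBACBAABACCCBAABACCCBACBACCABACCCBACBACBAABACCCBAABACC  (len 149)
k=5  CBAABACCCCABACCCBACBACBACBACCABACCCBACBACBAABACCCBAABACCCB…CBAABACCCBAABACCCBAABACCCCABACCCBACBACBAABACCCCABACCCBACBA  (len 396)
k=6  CBAABACCCCABACCCBACBACBACBACCABACCCBACBACBAABACCCBAABACCCB…CCCBAABACCCCABACCCBACBACBACBACCABACCCBACBACBAABACCCBAABACC  (len 1053)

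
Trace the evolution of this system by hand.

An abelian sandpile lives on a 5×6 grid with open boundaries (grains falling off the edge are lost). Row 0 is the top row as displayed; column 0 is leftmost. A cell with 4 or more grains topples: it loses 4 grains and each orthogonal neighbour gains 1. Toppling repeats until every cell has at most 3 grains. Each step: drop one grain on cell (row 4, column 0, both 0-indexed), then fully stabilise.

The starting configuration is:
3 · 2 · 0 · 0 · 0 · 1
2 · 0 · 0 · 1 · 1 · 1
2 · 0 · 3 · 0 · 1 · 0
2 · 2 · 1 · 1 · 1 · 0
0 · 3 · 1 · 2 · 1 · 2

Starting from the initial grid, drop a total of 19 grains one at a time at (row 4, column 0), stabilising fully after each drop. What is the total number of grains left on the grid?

k=0  3 · 2 · 0 · 0 · 0 · 1
2 · 0 · 0 · 1 · 1 · 1
2 · 0 · 3 · 0 · 1 · 0
2 · 2 · 1 · 1 · 1 · 0
0 · 3 · 1 · 2 · 1 · 2
k=1  3 · 2 · 0 · 0 · 0 · 1
2 · 0 · 0 · 1 · 1 · 1
2 · 0 · 3 · 0 · 1 · 0
2 · 2 · 1 · 1 · 1 · 0
1 · 3 · 1 · 2 · 1 · 2
k=2  3 · 2 · 0 · 0 · 0 · 1
2 · 0 · 0 · 1 · 1 · 1
2 · 0 · 3 · 0 · 1 · 0
2 · 2 · 1 · 1 · 1 · 0
2 · 3 · 1 · 2 · 1 · 2
k=3  3 · 2 · 0 · 0 · 0 · 1
2 · 0 · 0 · 1 · 1 · 1
2 · 0 · 3 · 0 · 1 · 0
2 · 2 · 1 · 1 · 1 · 0
3 · 3 · 1 · 2 · 1 · 2
k=4  3 · 2 · 0 · 0 · 0 · 1
2 · 0 · 0 · 1 · 1 · 1
2 · 0 · 3 · 0 · 1 · 0
3 · 3 · 1 · 1 · 1 · 0
1 · 0 · 2 · 2 · 1 · 2
k=5  3 · 2 · 0 · 0 · 0 · 1
2 · 0 · 0 · 1 · 1 · 1
2 · 0 · 3 · 0 · 1 · 0
3 · 3 · 1 · 1 · 1 · 0
2 · 0 · 2 · 2 · 1 · 2
k=6  3 · 2 · 0 · 0 · 0 · 1
2 · 0 · 0 · 1 · 1 · 1
2 · 0 · 3 · 0 · 1 · 0
3 · 3 · 1 · 1 · 1 · 0
3 · 0 · 2 · 2 · 1 · 2
k=7  3 · 2 · 0 · 0 · 0 · 1
2 · 0 · 0 · 1 · 1 · 1
3 · 1 · 3 · 0 · 1 · 0
1 · 0 · 2 · 1 · 1 · 0
1 · 2 · 2 · 2 · 1 · 2
k=8  3 · 2 · 0 · 0 · 0 · 1
2 · 0 · 0 · 1 · 1 · 1
3 · 1 · 3 · 0 · 1 · 0
1 · 0 · 2 · 1 · 1 · 0
2 · 2 · 2 · 2 · 1 · 2
k=9  3 · 2 · 0 · 0 · 0 · 1
2 · 0 · 0 · 1 · 1 · 1
3 · 1 · 3 · 0 · 1 · 0
1 · 0 · 2 · 1 · 1 · 0
3 · 2 · 2 · 2 · 1 · 2
k=10  3 · 2 · 0 · 0 · 0 · 1
2 · 0 · 0 · 1 · 1 · 1
3 · 1 · 3 · 0 · 1 · 0
2 · 0 · 2 · 1 · 1 · 0
0 · 3 · 2 · 2 · 1 · 2
k=11  3 · 2 · 0 · 0 · 0 · 1
2 · 0 · 0 · 1 · 1 · 1
3 · 1 · 3 · 0 · 1 · 0
2 · 0 · 2 · 1 · 1 · 0
1 · 3 · 2 · 2 · 1 · 2
k=12  3 · 2 · 0 · 0 · 0 · 1
2 · 0 · 0 · 1 · 1 · 1
3 · 1 · 3 · 0 · 1 · 0
2 · 0 · 2 · 1 · 1 · 0
2 · 3 · 2 · 2 · 1 · 2
k=13  3 · 2 · 0 · 0 · 0 · 1
2 · 0 · 0 · 1 · 1 · 1
3 · 1 · 3 · 0 · 1 · 0
2 · 0 · 2 · 1 · 1 · 0
3 · 3 · 2 · 2 · 1 · 2
k=14  3 · 2 · 0 · 0 · 0 · 1
2 · 0 · 0 · 1 · 1 · 1
3 · 1 · 3 · 0 · 1 · 0
3 · 1 · 2 · 1 · 1 · 0
1 · 0 · 3 · 2 · 1 · 2
k=15  3 · 2 · 0 · 0 · 0 · 1
2 · 0 · 0 · 1 · 1 · 1
3 · 1 · 3 · 0 · 1 · 0
3 · 1 · 2 · 1 · 1 · 0
2 · 0 · 3 · 2 · 1 · 2
k=16  3 · 2 · 0 · 0 · 0 · 1
2 · 0 · 0 · 1 · 1 · 1
3 · 1 · 3 · 0 · 1 · 0
3 · 1 · 2 · 1 · 1 · 0
3 · 0 · 3 · 2 · 1 · 2
k=17  3 · 2 · 0 · 0 · 0 · 1
3 · 0 · 0 · 1 · 1 · 1
0 · 2 · 3 · 0 · 1 · 0
1 · 2 · 2 · 1 · 1 · 0
1 · 1 · 3 · 2 · 1 · 2
k=18  3 · 2 · 0 · 0 · 0 · 1
3 · 0 · 0 · 1 · 1 · 1
0 · 2 · 3 · 0 · 1 · 0
1 · 2 · 2 · 1 · 1 · 0
2 · 1 · 3 · 2 · 1 · 2
k=19  3 · 2 · 0 · 0 · 0 · 1
3 · 0 · 0 · 1 · 1 · 1
0 · 2 · 3 · 0 · 1 · 0
1 · 2 · 2 · 1 · 1 · 0
3 · 1 · 3 · 2 · 1 · 2

37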